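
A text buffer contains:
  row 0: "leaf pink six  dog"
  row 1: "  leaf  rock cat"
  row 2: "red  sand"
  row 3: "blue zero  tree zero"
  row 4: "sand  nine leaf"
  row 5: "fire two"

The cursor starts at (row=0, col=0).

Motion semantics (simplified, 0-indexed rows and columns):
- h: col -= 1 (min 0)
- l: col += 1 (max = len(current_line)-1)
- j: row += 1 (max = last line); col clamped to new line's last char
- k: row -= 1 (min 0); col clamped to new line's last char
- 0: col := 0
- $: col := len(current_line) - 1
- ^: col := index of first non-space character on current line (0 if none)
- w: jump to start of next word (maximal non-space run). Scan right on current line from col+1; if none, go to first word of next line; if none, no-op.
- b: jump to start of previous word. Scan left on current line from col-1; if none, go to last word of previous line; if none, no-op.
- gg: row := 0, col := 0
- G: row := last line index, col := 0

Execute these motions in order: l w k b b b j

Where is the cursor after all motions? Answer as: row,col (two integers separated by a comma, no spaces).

After 1 (l): row=0 col=1 char='e'
After 2 (w): row=0 col=5 char='p'
After 3 (k): row=0 col=5 char='p'
After 4 (b): row=0 col=0 char='l'
After 5 (b): row=0 col=0 char='l'
After 6 (b): row=0 col=0 char='l'
After 7 (j): row=1 col=0 char='_'

Answer: 1,0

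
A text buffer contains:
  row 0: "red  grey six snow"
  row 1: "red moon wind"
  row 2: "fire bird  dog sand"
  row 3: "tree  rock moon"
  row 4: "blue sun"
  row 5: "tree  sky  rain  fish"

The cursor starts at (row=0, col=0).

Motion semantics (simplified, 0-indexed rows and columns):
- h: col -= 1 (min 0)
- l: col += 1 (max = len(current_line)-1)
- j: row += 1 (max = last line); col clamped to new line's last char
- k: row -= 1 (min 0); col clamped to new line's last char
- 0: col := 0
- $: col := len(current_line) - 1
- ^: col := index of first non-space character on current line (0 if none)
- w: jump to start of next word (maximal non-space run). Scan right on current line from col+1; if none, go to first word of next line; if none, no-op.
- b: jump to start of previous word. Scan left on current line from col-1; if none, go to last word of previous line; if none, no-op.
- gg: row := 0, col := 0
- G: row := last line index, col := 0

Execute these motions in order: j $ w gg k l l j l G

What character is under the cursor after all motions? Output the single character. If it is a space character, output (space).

Answer: t

Derivation:
After 1 (j): row=1 col=0 char='r'
After 2 ($): row=1 col=12 char='d'
After 3 (w): row=2 col=0 char='f'
After 4 (gg): row=0 col=0 char='r'
After 5 (k): row=0 col=0 char='r'
After 6 (l): row=0 col=1 char='e'
After 7 (l): row=0 col=2 char='d'
After 8 (j): row=1 col=2 char='d'
After 9 (l): row=1 col=3 char='_'
After 10 (G): row=5 col=0 char='t'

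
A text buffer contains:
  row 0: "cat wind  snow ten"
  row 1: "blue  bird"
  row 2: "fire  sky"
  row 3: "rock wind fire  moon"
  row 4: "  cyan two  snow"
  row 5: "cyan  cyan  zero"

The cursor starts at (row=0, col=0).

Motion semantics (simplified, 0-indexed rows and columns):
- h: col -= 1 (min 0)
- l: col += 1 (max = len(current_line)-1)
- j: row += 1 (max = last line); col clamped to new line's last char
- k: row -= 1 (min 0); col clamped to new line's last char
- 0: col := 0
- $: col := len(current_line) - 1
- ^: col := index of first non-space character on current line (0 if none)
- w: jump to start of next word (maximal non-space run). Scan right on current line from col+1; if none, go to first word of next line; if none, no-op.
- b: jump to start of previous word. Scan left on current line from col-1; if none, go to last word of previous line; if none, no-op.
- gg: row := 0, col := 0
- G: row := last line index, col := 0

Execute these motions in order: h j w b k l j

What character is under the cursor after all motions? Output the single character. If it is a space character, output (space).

After 1 (h): row=0 col=0 char='c'
After 2 (j): row=1 col=0 char='b'
After 3 (w): row=1 col=6 char='b'
After 4 (b): row=1 col=0 char='b'
After 5 (k): row=0 col=0 char='c'
After 6 (l): row=0 col=1 char='a'
After 7 (j): row=1 col=1 char='l'

Answer: l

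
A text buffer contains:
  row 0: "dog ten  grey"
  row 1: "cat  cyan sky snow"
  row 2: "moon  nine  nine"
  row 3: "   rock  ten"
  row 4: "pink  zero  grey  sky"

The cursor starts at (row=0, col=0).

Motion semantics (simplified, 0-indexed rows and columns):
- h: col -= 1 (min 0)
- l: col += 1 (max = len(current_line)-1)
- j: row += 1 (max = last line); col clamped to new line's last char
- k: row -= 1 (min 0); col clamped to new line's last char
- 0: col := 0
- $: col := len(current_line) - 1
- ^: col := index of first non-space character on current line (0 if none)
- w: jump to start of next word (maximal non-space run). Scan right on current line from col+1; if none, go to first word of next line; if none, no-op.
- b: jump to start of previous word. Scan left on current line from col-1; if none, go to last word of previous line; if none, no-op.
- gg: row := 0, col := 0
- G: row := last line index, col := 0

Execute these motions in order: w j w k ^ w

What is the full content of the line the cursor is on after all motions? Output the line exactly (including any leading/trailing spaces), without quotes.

Answer: dog ten  grey

Derivation:
After 1 (w): row=0 col=4 char='t'
After 2 (j): row=1 col=4 char='_'
After 3 (w): row=1 col=5 char='c'
After 4 (k): row=0 col=5 char='e'
After 5 (^): row=0 col=0 char='d'
After 6 (w): row=0 col=4 char='t'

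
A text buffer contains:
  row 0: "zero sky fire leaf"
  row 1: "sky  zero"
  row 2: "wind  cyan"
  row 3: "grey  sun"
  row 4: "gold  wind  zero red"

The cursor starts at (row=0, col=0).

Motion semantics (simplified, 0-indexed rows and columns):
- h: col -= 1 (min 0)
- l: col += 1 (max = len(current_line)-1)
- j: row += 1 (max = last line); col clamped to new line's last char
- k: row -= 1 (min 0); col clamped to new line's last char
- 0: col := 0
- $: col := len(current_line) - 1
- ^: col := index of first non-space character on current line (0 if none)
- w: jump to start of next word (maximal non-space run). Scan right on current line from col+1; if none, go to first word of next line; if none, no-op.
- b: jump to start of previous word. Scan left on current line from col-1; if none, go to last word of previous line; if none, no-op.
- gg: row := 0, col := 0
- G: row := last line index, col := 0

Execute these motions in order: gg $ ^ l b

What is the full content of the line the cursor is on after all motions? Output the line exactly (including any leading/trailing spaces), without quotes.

Answer: zero sky fire leaf

Derivation:
After 1 (gg): row=0 col=0 char='z'
After 2 ($): row=0 col=17 char='f'
After 3 (^): row=0 col=0 char='z'
After 4 (l): row=0 col=1 char='e'
After 5 (b): row=0 col=0 char='z'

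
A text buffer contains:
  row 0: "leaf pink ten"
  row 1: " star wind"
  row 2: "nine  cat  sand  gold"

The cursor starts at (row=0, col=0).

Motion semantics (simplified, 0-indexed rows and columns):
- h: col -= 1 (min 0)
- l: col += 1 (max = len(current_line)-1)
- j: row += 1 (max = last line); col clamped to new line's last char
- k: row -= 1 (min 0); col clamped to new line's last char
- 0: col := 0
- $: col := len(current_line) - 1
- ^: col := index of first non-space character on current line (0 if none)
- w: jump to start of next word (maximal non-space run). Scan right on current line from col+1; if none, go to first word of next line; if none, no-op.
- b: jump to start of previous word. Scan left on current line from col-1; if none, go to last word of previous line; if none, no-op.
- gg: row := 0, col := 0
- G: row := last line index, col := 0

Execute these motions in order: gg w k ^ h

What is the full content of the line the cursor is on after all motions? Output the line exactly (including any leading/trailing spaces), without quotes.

Answer: leaf pink ten

Derivation:
After 1 (gg): row=0 col=0 char='l'
After 2 (w): row=0 col=5 char='p'
After 3 (k): row=0 col=5 char='p'
After 4 (^): row=0 col=0 char='l'
After 5 (h): row=0 col=0 char='l'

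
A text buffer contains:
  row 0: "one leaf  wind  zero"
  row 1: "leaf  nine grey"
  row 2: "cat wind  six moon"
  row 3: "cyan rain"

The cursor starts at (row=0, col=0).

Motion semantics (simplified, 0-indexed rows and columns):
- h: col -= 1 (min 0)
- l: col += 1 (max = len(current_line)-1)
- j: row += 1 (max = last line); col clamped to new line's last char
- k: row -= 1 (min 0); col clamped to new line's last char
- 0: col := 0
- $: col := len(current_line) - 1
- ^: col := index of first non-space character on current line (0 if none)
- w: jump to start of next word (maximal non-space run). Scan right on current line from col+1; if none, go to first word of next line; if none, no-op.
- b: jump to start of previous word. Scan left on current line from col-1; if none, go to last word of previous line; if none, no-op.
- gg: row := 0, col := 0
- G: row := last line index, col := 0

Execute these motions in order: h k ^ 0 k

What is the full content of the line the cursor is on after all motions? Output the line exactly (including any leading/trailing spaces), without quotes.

Answer: one leaf  wind  zero

Derivation:
After 1 (h): row=0 col=0 char='o'
After 2 (k): row=0 col=0 char='o'
After 3 (^): row=0 col=0 char='o'
After 4 (0): row=0 col=0 char='o'
After 5 (k): row=0 col=0 char='o'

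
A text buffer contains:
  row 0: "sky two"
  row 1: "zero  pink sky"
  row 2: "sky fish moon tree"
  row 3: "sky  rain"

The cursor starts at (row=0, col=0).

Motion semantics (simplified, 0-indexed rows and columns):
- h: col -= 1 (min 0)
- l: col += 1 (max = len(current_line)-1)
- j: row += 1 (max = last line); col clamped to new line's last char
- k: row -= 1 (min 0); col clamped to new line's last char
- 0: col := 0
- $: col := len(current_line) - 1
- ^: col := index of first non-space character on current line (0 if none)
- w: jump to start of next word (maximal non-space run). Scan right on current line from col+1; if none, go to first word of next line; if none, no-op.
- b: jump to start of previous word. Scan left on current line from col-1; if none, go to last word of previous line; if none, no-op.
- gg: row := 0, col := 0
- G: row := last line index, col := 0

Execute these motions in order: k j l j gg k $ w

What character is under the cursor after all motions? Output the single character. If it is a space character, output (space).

After 1 (k): row=0 col=0 char='s'
After 2 (j): row=1 col=0 char='z'
After 3 (l): row=1 col=1 char='e'
After 4 (j): row=2 col=1 char='k'
After 5 (gg): row=0 col=0 char='s'
After 6 (k): row=0 col=0 char='s'
After 7 ($): row=0 col=6 char='o'
After 8 (w): row=1 col=0 char='z'

Answer: z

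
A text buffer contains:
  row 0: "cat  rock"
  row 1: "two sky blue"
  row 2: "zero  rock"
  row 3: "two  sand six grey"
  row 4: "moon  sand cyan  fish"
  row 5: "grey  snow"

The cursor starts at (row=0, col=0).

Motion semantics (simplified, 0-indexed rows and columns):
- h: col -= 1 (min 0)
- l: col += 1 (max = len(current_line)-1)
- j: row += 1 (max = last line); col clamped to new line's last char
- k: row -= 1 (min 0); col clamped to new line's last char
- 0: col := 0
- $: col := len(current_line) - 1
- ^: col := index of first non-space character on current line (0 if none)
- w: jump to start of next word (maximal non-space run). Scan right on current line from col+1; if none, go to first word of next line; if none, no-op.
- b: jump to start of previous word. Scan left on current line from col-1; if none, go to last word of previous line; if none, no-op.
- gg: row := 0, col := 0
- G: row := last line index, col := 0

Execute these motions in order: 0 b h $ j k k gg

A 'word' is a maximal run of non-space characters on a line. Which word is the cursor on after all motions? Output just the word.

Answer: cat

Derivation:
After 1 (0): row=0 col=0 char='c'
After 2 (b): row=0 col=0 char='c'
After 3 (h): row=0 col=0 char='c'
After 4 ($): row=0 col=8 char='k'
After 5 (j): row=1 col=8 char='b'
After 6 (k): row=0 col=8 char='k'
After 7 (k): row=0 col=8 char='k'
After 8 (gg): row=0 col=0 char='c'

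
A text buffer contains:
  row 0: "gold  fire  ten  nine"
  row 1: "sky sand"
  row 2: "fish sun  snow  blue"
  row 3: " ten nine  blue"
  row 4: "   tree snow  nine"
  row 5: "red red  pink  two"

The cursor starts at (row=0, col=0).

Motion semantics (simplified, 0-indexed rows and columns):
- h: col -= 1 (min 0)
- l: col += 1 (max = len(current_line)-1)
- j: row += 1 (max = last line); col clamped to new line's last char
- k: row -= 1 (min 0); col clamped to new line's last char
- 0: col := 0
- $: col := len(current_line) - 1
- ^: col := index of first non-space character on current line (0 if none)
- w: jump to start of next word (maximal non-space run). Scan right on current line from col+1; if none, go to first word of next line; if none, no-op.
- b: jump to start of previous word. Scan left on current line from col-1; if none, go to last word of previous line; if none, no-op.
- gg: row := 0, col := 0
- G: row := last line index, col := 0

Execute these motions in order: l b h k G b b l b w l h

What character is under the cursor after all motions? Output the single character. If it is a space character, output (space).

Answer: n

Derivation:
After 1 (l): row=0 col=1 char='o'
After 2 (b): row=0 col=0 char='g'
After 3 (h): row=0 col=0 char='g'
After 4 (k): row=0 col=0 char='g'
After 5 (G): row=5 col=0 char='r'
After 6 (b): row=4 col=14 char='n'
After 7 (b): row=4 col=8 char='s'
After 8 (l): row=4 col=9 char='n'
After 9 (b): row=4 col=8 char='s'
After 10 (w): row=4 col=14 char='n'
After 11 (l): row=4 col=15 char='i'
After 12 (h): row=4 col=14 char='n'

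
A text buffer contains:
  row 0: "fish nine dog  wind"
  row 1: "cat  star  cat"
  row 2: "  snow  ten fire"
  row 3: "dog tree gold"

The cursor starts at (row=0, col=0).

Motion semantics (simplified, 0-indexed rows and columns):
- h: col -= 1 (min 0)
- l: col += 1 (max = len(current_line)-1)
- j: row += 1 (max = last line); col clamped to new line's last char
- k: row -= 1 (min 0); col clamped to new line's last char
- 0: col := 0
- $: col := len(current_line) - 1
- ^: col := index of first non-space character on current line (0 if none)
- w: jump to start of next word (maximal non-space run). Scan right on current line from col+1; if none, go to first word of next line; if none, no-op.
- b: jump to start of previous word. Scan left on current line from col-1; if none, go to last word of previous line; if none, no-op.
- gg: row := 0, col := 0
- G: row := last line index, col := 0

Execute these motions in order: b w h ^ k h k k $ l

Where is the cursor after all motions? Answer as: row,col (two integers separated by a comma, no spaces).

Answer: 0,18

Derivation:
After 1 (b): row=0 col=0 char='f'
After 2 (w): row=0 col=5 char='n'
After 3 (h): row=0 col=4 char='_'
After 4 (^): row=0 col=0 char='f'
After 5 (k): row=0 col=0 char='f'
After 6 (h): row=0 col=0 char='f'
After 7 (k): row=0 col=0 char='f'
After 8 (k): row=0 col=0 char='f'
After 9 ($): row=0 col=18 char='d'
After 10 (l): row=0 col=18 char='d'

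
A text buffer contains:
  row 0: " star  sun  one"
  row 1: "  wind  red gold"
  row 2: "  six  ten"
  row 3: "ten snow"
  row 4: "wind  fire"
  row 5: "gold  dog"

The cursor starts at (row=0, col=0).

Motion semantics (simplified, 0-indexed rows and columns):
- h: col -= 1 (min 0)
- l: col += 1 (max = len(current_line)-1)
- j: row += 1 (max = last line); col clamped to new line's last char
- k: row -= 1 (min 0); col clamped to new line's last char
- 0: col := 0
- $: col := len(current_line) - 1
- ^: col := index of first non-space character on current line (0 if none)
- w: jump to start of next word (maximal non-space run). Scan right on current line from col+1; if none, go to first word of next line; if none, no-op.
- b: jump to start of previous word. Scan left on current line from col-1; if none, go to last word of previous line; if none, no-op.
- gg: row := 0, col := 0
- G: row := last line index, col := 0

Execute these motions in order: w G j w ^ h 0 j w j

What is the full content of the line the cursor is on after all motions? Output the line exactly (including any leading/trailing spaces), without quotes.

Answer: gold  dog

Derivation:
After 1 (w): row=0 col=1 char='s'
After 2 (G): row=5 col=0 char='g'
After 3 (j): row=5 col=0 char='g'
After 4 (w): row=5 col=6 char='d'
After 5 (^): row=5 col=0 char='g'
After 6 (h): row=5 col=0 char='g'
After 7 (0): row=5 col=0 char='g'
After 8 (j): row=5 col=0 char='g'
After 9 (w): row=5 col=6 char='d'
After 10 (j): row=5 col=6 char='d'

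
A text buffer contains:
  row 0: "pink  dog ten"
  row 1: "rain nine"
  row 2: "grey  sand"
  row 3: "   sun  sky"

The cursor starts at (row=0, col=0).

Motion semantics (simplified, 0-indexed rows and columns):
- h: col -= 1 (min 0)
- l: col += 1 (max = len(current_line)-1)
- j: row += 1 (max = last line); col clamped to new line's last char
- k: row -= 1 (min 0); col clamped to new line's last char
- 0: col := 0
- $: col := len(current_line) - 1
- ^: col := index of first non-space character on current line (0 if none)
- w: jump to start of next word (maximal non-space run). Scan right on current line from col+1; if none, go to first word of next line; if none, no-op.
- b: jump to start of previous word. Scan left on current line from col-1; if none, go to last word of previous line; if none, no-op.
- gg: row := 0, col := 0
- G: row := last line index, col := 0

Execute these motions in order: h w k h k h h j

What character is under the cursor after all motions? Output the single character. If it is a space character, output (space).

Answer: n

Derivation:
After 1 (h): row=0 col=0 char='p'
After 2 (w): row=0 col=6 char='d'
After 3 (k): row=0 col=6 char='d'
After 4 (h): row=0 col=5 char='_'
After 5 (k): row=0 col=5 char='_'
After 6 (h): row=0 col=4 char='_'
After 7 (h): row=0 col=3 char='k'
After 8 (j): row=1 col=3 char='n'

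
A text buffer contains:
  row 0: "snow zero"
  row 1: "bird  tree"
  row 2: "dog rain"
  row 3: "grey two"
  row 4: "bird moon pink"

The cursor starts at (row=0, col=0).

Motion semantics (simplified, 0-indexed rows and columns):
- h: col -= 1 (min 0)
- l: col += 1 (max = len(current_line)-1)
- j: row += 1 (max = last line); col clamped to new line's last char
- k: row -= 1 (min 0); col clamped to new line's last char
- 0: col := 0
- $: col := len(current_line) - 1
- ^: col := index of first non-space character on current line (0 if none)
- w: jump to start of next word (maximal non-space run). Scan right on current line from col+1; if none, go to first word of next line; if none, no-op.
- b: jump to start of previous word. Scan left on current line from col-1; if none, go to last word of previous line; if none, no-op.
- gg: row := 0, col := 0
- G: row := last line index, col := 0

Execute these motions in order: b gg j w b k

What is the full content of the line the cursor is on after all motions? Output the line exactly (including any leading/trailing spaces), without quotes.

After 1 (b): row=0 col=0 char='s'
After 2 (gg): row=0 col=0 char='s'
After 3 (j): row=1 col=0 char='b'
After 4 (w): row=1 col=6 char='t'
After 5 (b): row=1 col=0 char='b'
After 6 (k): row=0 col=0 char='s'

Answer: snow zero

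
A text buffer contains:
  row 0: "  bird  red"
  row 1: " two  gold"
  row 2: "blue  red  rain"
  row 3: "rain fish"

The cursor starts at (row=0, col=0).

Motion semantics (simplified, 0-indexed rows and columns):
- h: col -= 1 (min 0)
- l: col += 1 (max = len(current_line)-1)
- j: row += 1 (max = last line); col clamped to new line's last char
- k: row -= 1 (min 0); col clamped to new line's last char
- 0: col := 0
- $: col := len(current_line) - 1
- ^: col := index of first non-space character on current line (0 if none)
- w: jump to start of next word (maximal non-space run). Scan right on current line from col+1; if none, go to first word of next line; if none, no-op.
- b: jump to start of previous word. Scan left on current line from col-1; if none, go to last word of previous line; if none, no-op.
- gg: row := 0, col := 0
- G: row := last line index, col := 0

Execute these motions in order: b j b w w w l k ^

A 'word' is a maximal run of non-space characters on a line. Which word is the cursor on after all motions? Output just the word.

Answer: two

Derivation:
After 1 (b): row=0 col=0 char='_'
After 2 (j): row=1 col=0 char='_'
After 3 (b): row=0 col=8 char='r'
After 4 (w): row=1 col=1 char='t'
After 5 (w): row=1 col=6 char='g'
After 6 (w): row=2 col=0 char='b'
After 7 (l): row=2 col=1 char='l'
After 8 (k): row=1 col=1 char='t'
After 9 (^): row=1 col=1 char='t'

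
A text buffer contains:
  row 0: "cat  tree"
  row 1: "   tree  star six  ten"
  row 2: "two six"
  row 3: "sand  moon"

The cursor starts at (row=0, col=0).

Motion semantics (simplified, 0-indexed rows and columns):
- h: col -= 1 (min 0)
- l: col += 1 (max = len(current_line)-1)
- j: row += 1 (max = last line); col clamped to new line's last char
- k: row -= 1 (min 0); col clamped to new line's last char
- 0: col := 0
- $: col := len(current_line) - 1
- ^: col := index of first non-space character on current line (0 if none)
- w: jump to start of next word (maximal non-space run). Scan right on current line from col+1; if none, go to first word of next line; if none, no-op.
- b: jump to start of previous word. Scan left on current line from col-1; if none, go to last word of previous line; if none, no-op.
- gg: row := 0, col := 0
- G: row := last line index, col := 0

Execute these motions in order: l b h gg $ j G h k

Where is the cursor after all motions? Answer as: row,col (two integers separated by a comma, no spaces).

Answer: 2,0

Derivation:
After 1 (l): row=0 col=1 char='a'
After 2 (b): row=0 col=0 char='c'
After 3 (h): row=0 col=0 char='c'
After 4 (gg): row=0 col=0 char='c'
After 5 ($): row=0 col=8 char='e'
After 6 (j): row=1 col=8 char='_'
After 7 (G): row=3 col=0 char='s'
After 8 (h): row=3 col=0 char='s'
After 9 (k): row=2 col=0 char='t'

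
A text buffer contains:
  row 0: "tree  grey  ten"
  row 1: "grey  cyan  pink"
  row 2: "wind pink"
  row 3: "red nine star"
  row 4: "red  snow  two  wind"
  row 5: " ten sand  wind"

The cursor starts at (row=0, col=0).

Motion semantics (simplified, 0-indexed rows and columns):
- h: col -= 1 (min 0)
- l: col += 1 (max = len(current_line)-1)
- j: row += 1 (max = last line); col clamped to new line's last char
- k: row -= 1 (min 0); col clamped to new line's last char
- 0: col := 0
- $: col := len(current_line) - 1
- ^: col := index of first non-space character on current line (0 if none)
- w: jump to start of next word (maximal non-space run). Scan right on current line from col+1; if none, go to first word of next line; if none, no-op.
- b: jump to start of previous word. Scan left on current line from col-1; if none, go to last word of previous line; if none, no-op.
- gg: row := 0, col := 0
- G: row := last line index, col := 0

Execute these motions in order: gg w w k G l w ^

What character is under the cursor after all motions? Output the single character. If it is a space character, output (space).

Answer: t

Derivation:
After 1 (gg): row=0 col=0 char='t'
After 2 (w): row=0 col=6 char='g'
After 3 (w): row=0 col=12 char='t'
After 4 (k): row=0 col=12 char='t'
After 5 (G): row=5 col=0 char='_'
After 6 (l): row=5 col=1 char='t'
After 7 (w): row=5 col=5 char='s'
After 8 (^): row=5 col=1 char='t'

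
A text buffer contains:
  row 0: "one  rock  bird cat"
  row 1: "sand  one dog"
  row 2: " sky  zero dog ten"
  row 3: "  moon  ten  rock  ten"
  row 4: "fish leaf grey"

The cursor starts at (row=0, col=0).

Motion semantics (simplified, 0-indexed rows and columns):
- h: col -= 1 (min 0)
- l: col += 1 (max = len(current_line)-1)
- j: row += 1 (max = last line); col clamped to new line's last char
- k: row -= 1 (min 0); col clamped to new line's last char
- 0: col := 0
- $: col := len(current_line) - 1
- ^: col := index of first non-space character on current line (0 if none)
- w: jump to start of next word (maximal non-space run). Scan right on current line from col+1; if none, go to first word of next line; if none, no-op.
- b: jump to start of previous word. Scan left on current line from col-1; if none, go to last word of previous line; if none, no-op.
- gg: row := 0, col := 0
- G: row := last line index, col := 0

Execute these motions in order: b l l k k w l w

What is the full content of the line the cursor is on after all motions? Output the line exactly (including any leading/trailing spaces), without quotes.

Answer: one  rock  bird cat

Derivation:
After 1 (b): row=0 col=0 char='o'
After 2 (l): row=0 col=1 char='n'
After 3 (l): row=0 col=2 char='e'
After 4 (k): row=0 col=2 char='e'
After 5 (k): row=0 col=2 char='e'
After 6 (w): row=0 col=5 char='r'
After 7 (l): row=0 col=6 char='o'
After 8 (w): row=0 col=11 char='b'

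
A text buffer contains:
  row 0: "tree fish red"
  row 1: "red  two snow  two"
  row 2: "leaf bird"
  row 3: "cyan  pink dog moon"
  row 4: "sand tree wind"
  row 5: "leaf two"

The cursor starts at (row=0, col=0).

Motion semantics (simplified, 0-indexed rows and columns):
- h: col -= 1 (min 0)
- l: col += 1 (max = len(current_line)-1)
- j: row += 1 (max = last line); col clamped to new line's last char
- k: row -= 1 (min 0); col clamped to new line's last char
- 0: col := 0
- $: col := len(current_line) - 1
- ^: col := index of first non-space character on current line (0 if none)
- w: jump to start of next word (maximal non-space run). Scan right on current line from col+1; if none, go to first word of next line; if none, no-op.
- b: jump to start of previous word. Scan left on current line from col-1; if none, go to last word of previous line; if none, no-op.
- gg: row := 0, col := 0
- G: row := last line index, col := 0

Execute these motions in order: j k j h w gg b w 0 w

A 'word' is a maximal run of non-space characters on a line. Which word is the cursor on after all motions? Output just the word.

Answer: fish

Derivation:
After 1 (j): row=1 col=0 char='r'
After 2 (k): row=0 col=0 char='t'
After 3 (j): row=1 col=0 char='r'
After 4 (h): row=1 col=0 char='r'
After 5 (w): row=1 col=5 char='t'
After 6 (gg): row=0 col=0 char='t'
After 7 (b): row=0 col=0 char='t'
After 8 (w): row=0 col=5 char='f'
After 9 (0): row=0 col=0 char='t'
After 10 (w): row=0 col=5 char='f'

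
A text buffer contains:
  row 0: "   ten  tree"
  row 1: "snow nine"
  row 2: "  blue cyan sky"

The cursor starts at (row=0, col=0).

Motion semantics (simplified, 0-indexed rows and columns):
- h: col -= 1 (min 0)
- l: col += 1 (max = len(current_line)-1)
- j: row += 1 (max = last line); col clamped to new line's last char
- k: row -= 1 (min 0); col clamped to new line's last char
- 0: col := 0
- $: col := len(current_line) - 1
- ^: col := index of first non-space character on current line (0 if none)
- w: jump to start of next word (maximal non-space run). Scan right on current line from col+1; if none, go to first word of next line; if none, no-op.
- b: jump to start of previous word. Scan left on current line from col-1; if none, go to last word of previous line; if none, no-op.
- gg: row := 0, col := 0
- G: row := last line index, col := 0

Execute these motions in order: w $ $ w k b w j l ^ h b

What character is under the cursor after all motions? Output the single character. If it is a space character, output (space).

Answer: t

Derivation:
After 1 (w): row=0 col=3 char='t'
After 2 ($): row=0 col=11 char='e'
After 3 ($): row=0 col=11 char='e'
After 4 (w): row=1 col=0 char='s'
After 5 (k): row=0 col=0 char='_'
After 6 (b): row=0 col=0 char='_'
After 7 (w): row=0 col=3 char='t'
After 8 (j): row=1 col=3 char='w'
After 9 (l): row=1 col=4 char='_'
After 10 (^): row=1 col=0 char='s'
After 11 (h): row=1 col=0 char='s'
After 12 (b): row=0 col=8 char='t'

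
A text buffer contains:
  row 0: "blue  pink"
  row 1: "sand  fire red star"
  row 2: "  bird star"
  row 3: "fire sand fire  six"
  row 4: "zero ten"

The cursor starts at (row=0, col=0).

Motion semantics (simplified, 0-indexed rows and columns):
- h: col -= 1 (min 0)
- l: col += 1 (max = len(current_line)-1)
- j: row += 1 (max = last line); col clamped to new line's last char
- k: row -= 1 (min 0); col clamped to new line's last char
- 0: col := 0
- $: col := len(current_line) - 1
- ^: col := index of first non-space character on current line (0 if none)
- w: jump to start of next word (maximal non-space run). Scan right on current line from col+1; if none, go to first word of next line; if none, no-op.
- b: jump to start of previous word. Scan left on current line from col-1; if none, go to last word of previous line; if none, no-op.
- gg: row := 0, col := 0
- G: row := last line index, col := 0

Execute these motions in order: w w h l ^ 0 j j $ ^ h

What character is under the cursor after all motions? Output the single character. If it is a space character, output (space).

After 1 (w): row=0 col=6 char='p'
After 2 (w): row=1 col=0 char='s'
After 3 (h): row=1 col=0 char='s'
After 4 (l): row=1 col=1 char='a'
After 5 (^): row=1 col=0 char='s'
After 6 (0): row=1 col=0 char='s'
After 7 (j): row=2 col=0 char='_'
After 8 (j): row=3 col=0 char='f'
After 9 ($): row=3 col=18 char='x'
After 10 (^): row=3 col=0 char='f'
After 11 (h): row=3 col=0 char='f'

Answer: f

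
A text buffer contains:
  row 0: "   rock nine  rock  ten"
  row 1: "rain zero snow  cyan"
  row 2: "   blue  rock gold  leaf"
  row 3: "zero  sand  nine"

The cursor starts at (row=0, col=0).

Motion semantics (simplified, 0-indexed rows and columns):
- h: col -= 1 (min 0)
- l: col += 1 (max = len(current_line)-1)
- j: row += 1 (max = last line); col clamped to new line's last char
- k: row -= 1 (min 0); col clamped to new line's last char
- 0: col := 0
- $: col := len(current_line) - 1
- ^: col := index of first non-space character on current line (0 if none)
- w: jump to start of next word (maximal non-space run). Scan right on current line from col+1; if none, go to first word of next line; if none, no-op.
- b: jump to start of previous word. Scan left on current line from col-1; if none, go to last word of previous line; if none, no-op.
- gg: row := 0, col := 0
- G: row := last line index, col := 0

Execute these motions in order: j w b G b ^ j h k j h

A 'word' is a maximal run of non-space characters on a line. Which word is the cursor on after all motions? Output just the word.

After 1 (j): row=1 col=0 char='r'
After 2 (w): row=1 col=5 char='z'
After 3 (b): row=1 col=0 char='r'
After 4 (G): row=3 col=0 char='z'
After 5 (b): row=2 col=20 char='l'
After 6 (^): row=2 col=3 char='b'
After 7 (j): row=3 col=3 char='o'
After 8 (h): row=3 col=2 char='r'
After 9 (k): row=2 col=2 char='_'
After 10 (j): row=3 col=2 char='r'
After 11 (h): row=3 col=1 char='e'

Answer: zero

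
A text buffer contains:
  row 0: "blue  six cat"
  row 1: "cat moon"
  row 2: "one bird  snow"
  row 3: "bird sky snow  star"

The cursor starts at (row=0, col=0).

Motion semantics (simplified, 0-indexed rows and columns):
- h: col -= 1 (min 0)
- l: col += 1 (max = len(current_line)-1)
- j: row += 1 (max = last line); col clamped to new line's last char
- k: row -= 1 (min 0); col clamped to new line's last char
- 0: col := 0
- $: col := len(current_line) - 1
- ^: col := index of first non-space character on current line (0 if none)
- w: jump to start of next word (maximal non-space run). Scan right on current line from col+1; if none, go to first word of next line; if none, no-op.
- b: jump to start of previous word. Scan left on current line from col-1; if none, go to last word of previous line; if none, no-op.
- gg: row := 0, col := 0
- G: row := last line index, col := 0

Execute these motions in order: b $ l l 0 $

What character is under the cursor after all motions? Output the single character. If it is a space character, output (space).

Answer: t

Derivation:
After 1 (b): row=0 col=0 char='b'
After 2 ($): row=0 col=12 char='t'
After 3 (l): row=0 col=12 char='t'
After 4 (l): row=0 col=12 char='t'
After 5 (0): row=0 col=0 char='b'
After 6 ($): row=0 col=12 char='t'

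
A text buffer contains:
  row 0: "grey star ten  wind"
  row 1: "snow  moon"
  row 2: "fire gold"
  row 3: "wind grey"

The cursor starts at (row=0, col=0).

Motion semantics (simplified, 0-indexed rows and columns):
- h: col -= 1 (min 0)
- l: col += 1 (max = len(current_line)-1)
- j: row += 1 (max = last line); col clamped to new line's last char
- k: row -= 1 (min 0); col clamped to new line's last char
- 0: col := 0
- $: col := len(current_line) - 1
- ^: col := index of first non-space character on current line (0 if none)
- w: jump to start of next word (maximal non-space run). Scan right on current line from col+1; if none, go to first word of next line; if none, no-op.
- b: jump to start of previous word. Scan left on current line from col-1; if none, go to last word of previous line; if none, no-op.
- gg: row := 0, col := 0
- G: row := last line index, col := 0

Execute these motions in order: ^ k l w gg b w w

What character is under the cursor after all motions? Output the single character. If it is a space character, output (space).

After 1 (^): row=0 col=0 char='g'
After 2 (k): row=0 col=0 char='g'
After 3 (l): row=0 col=1 char='r'
After 4 (w): row=0 col=5 char='s'
After 5 (gg): row=0 col=0 char='g'
After 6 (b): row=0 col=0 char='g'
After 7 (w): row=0 col=5 char='s'
After 8 (w): row=0 col=10 char='t'

Answer: t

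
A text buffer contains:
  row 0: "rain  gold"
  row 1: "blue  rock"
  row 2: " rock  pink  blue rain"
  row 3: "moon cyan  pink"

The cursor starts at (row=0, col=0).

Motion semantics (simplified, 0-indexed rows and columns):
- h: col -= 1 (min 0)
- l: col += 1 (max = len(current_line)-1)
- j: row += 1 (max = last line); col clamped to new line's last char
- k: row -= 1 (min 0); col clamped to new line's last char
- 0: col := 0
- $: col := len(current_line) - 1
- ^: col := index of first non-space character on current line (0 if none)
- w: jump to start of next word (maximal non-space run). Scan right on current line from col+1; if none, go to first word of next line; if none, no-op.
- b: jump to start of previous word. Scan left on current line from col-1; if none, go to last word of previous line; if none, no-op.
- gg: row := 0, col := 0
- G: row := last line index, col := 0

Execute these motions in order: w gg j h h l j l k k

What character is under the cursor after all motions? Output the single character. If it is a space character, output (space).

After 1 (w): row=0 col=6 char='g'
After 2 (gg): row=0 col=0 char='r'
After 3 (j): row=1 col=0 char='b'
After 4 (h): row=1 col=0 char='b'
After 5 (h): row=1 col=0 char='b'
After 6 (l): row=1 col=1 char='l'
After 7 (j): row=2 col=1 char='r'
After 8 (l): row=2 col=2 char='o'
After 9 (k): row=1 col=2 char='u'
After 10 (k): row=0 col=2 char='i'

Answer: i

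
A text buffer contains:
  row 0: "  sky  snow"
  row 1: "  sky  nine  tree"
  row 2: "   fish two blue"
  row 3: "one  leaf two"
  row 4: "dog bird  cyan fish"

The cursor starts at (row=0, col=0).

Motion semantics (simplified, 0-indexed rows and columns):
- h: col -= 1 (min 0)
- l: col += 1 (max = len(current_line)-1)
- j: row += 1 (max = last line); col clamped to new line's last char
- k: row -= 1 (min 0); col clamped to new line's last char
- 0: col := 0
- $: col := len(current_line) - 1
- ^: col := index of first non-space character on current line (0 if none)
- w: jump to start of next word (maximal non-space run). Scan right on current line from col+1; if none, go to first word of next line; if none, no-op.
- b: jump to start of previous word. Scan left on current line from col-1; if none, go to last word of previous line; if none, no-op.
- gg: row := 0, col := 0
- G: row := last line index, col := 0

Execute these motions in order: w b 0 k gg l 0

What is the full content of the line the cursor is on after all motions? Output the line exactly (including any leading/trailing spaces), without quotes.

After 1 (w): row=0 col=2 char='s'
After 2 (b): row=0 col=2 char='s'
After 3 (0): row=0 col=0 char='_'
After 4 (k): row=0 col=0 char='_'
After 5 (gg): row=0 col=0 char='_'
After 6 (l): row=0 col=1 char='_'
After 7 (0): row=0 col=0 char='_'

Answer:   sky  snow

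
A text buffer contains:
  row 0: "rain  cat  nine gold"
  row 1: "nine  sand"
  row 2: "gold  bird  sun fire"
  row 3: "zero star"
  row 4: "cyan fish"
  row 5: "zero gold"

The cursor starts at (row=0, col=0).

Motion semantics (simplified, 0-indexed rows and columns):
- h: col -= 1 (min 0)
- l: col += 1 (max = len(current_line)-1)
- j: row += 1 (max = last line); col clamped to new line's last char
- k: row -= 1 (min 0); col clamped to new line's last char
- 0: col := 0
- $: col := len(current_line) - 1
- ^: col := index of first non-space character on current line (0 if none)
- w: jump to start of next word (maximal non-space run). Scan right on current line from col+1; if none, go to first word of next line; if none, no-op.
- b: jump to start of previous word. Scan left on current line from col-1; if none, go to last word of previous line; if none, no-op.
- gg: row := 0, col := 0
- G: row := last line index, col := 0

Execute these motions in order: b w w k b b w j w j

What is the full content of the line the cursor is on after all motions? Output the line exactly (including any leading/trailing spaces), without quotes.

Answer: zero star

Derivation:
After 1 (b): row=0 col=0 char='r'
After 2 (w): row=0 col=6 char='c'
After 3 (w): row=0 col=11 char='n'
After 4 (k): row=0 col=11 char='n'
After 5 (b): row=0 col=6 char='c'
After 6 (b): row=0 col=0 char='r'
After 7 (w): row=0 col=6 char='c'
After 8 (j): row=1 col=6 char='s'
After 9 (w): row=2 col=0 char='g'
After 10 (j): row=3 col=0 char='z'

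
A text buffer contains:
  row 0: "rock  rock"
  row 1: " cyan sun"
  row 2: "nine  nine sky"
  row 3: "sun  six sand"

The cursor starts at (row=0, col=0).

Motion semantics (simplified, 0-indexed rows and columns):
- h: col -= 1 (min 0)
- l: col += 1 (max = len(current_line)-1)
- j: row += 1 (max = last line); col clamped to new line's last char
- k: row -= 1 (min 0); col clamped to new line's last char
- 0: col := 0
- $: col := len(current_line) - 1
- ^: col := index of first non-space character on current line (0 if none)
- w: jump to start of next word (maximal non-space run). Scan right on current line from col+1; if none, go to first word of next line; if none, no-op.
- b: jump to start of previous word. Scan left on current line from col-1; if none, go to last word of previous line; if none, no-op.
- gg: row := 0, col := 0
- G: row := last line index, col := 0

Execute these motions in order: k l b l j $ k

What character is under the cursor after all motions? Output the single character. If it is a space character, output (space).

After 1 (k): row=0 col=0 char='r'
After 2 (l): row=0 col=1 char='o'
After 3 (b): row=0 col=0 char='r'
After 4 (l): row=0 col=1 char='o'
After 5 (j): row=1 col=1 char='c'
After 6 ($): row=1 col=8 char='n'
After 7 (k): row=0 col=8 char='c'

Answer: c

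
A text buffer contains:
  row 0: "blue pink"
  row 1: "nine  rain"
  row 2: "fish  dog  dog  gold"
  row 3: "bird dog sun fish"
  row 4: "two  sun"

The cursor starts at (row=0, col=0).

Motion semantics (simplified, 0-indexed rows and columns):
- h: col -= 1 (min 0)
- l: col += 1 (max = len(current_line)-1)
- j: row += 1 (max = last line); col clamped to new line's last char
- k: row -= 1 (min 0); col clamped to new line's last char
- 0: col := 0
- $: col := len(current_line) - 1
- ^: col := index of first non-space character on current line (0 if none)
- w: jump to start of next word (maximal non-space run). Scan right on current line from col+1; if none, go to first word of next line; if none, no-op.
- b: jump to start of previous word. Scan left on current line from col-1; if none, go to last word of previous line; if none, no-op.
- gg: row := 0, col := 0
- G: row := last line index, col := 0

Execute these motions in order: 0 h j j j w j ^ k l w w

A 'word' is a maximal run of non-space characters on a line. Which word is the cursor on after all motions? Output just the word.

After 1 (0): row=0 col=0 char='b'
After 2 (h): row=0 col=0 char='b'
After 3 (j): row=1 col=0 char='n'
After 4 (j): row=2 col=0 char='f'
After 5 (j): row=3 col=0 char='b'
After 6 (w): row=3 col=5 char='d'
After 7 (j): row=4 col=5 char='s'
After 8 (^): row=4 col=0 char='t'
After 9 (k): row=3 col=0 char='b'
After 10 (l): row=3 col=1 char='i'
After 11 (w): row=3 col=5 char='d'
After 12 (w): row=3 col=9 char='s'

Answer: sun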